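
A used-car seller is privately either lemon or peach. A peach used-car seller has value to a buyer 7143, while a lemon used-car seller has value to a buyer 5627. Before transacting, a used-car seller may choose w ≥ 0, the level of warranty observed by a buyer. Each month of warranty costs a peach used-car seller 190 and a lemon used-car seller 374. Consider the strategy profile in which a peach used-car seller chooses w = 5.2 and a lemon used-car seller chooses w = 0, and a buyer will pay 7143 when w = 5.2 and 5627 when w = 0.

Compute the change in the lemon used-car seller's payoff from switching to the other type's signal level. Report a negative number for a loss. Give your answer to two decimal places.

Playing w = 0 the lemon used-car seller receives 5627.
Deviating to w = 5.2 brings payment 7143 at cost 374 × 5.2 = 1944.8, netting 5198.2.
Gain from deviating: 5198.2 − 5627 = -428.80.
The gain is negative, so the lemon type's incentive-compatibility constraint is satisfied.

-428.80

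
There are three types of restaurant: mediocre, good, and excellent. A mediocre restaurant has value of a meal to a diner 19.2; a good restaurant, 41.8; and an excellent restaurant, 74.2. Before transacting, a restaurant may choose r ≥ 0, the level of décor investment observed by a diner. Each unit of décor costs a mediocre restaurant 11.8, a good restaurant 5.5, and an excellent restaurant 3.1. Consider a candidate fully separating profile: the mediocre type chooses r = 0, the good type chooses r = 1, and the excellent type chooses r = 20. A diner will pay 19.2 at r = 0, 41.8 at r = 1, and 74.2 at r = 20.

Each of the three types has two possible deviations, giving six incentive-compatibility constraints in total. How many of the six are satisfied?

3

Good (own payoff 41.8 − 5.5×1 = 36.3): to r=0 gives 19.2 → no gain ✓; to r=20 gives 74.2 − 5.5×20 = -35.8 → no gain ✓.
Excellent (own payoff 74.2 − 3.1×20 = 12.2): to r=0 gives 19.2 → profitable ✗; to r=1 gives 41.8 − 3.1×1 = 38.7 → profitable ✗.
Mediocre (own payoff 19.2): to r=1 gives 41.8 − 11.8×1 = 30 → profitable ✗; to r=20 gives 74.2 − 11.8×20 = -161.8 → no gain ✓.
3 of the 6 constraints hold; not an equilibrium.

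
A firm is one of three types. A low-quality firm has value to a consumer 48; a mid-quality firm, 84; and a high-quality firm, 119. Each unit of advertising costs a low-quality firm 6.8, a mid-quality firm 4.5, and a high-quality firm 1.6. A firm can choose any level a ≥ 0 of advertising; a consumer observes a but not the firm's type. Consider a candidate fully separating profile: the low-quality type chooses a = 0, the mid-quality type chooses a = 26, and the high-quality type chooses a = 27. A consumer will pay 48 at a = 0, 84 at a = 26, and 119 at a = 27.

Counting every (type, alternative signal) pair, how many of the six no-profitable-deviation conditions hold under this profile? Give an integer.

4

Low-quality (own payoff 48): to a=26 gives 84 − 6.8×26 = -92.8 → no gain ✓; to a=27 gives 119 − 6.8×27 = -64.6 → no gain ✓.
High-quality (own payoff 119 − 1.6×27 = 75.8): to a=0 gives 48 → no gain ✓; to a=26 gives 84 − 1.6×26 = 42.4 → no gain ✓.
Mid-quality (own payoff 84 − 4.5×26 = -33): to a=0 gives 48 → profitable ✗; to a=27 gives 119 − 4.5×27 = -2.5 → profitable ✗.
4 of the 6 constraints hold; not an equilibrium.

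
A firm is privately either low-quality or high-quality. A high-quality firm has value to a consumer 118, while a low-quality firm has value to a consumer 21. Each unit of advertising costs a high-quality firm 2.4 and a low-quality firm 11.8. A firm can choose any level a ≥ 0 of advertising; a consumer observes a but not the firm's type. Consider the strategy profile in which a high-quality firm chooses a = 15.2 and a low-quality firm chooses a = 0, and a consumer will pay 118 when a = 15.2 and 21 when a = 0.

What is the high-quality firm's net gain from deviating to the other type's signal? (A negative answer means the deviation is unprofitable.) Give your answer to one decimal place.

Playing a = 15.2 the high-quality firm receives 118 − 2.4 × 15.2 = 81.52.
Deviating to a = 0 yields 21 instead.
Gain from deviating: 21 − 81.52 = -60.52, i.e. -60.5 to one decimal place.
The gain is negative, so the high-quality type's incentive-compatibility constraint is satisfied.

-60.5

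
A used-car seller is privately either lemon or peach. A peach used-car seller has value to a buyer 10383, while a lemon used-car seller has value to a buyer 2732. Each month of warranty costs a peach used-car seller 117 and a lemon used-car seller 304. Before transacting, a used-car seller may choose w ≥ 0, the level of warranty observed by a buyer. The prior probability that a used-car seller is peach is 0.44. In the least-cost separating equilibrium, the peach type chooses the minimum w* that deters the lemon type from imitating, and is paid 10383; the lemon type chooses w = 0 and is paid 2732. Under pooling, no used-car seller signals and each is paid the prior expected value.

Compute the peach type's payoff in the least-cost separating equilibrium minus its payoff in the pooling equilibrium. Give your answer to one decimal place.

Least-cost separating signal: w* solves 2732 = 10383 − 304·w*, so w* = (10383 − 2732)/304 ≈ 25.1678.
Peach type's separating payoff: 10383 − 117 × w* = 10383 − 117 × (10383 − 2732)/304 = 10383 − 895167/304 ≈ 7438.372.
Pooling payoff: 0.44 × 10383 + 0.56 × 2732 = 6098.44.
Difference: 7438.372 − 6098.44 = 1339.932, i.e. 1339.9 to one decimal place.
The peach type prefers to separate.

1339.9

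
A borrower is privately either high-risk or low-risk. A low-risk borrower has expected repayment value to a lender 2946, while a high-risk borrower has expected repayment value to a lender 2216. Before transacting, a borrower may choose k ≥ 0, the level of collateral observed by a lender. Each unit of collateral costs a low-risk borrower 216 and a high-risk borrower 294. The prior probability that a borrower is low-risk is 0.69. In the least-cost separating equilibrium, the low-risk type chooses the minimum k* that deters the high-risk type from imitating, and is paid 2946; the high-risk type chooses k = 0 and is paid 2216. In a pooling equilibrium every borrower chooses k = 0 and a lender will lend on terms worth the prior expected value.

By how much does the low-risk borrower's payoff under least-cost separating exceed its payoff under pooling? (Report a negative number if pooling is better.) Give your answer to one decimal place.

-310.0

Least-cost separating signal: k* solves 2216 = 2946 − 294·k*, so k* = (2946 − 2216)/294 ≈ 2.4830.
Low-risk type's separating payoff: 2946 − 216 × k* = 2946 − 216 × (2946 − 2216)/294 = 2946 − 157680/294 ≈ 2409.673.
Pooling payoff: 0.69 × 2946 + 0.31 × 2216 = 2719.7.
Difference: 2409.673 − 2719.7 = -310.027, i.e. -310.0 to one decimal place.
The low-risk type would prefer the pooling outcome.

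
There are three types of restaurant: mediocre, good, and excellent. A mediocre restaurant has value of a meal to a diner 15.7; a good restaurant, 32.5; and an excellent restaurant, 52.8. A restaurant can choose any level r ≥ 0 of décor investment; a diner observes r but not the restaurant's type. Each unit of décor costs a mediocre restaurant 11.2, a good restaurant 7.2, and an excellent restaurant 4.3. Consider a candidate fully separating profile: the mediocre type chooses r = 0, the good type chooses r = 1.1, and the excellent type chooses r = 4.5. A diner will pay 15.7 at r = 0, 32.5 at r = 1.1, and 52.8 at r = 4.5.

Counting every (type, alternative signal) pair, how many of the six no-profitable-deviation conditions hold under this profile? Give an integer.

5

Good (own payoff 32.5 − 7.2×1.1 = 24.58): to r=0 gives 15.7 → no gain ✓; to r=4.5 gives 52.8 − 7.2×4.5 = 20.4 → no gain ✓.
Mediocre (own payoff 15.7): to r=1.1 gives 32.5 − 11.2×1.1 = 20.18 → profitable ✗; to r=4.5 gives 52.8 − 11.2×4.5 = 2.4 → no gain ✓.
Excellent (own payoff 52.8 − 4.3×4.5 = 33.45): to r=0 gives 15.7 → no gain ✓; to r=1.1 gives 32.5 − 4.3×1.1 = 27.77 → no gain ✓.
5 of the 6 constraints hold; not an equilibrium.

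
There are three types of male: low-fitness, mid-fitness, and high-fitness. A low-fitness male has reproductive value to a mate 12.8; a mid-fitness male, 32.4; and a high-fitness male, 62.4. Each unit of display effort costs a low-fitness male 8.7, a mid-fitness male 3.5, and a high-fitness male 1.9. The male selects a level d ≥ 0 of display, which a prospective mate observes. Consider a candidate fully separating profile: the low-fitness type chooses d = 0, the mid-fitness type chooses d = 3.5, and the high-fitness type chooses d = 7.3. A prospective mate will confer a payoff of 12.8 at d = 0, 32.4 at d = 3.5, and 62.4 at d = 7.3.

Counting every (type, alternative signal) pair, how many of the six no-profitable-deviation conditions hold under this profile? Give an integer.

5

Low-fitness (own payoff 12.8): to d=3.5 gives 32.4 − 8.7×3.5 = 1.95 → no gain ✓; to d=7.3 gives 62.4 − 8.7×7.3 = -1.11 → no gain ✓.
High-fitness (own payoff 62.4 − 1.9×7.3 = 48.53): to d=0 gives 12.8 → no gain ✓; to d=3.5 gives 32.4 − 1.9×3.5 = 25.75 → no gain ✓.
Mid-fitness (own payoff 32.4 − 3.5×3.5 = 20.15): to d=0 gives 12.8 → no gain ✓; to d=7.3 gives 62.4 − 3.5×7.3 = 36.85 → profitable ✗.
5 of the 6 constraints hold; not an equilibrium.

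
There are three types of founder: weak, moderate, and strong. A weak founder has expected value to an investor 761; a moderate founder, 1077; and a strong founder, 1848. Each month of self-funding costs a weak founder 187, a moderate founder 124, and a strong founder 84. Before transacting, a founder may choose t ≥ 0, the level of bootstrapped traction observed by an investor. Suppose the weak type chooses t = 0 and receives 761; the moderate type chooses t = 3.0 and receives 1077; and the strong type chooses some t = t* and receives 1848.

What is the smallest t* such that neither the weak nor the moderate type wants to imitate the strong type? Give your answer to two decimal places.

Moderate type (on-path payoff 1077 − 124×3.0 = 705) won't mimic when 705 ≥ 1848 − 124·t*, i.e. t* ≥ 9.22.
Weak type (on-path payoff 761) won't mimic when 761 ≥ 1848 − 187·t*, i.e. t* ≥ 5.81.
Both must hold, so t* = max(5.81, 9.22) = 9.22. The moderate type's constraint binds.

9.22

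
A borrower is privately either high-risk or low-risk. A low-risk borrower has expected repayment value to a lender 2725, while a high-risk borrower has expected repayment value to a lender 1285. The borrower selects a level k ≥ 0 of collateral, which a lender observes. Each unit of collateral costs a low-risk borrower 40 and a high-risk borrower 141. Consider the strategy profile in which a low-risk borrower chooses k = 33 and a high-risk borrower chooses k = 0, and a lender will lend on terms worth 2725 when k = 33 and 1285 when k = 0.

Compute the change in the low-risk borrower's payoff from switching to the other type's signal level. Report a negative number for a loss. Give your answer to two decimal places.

-120.00

Playing k = 33 the low-risk borrower receives 2725 − 40 × 33 = 1405.
Deviating to k = 0 yields 1285 instead.
Gain from deviating: 1285 − 1405 = -120.00.
The gain is negative, so the low-risk type's incentive-compatibility constraint is satisfied.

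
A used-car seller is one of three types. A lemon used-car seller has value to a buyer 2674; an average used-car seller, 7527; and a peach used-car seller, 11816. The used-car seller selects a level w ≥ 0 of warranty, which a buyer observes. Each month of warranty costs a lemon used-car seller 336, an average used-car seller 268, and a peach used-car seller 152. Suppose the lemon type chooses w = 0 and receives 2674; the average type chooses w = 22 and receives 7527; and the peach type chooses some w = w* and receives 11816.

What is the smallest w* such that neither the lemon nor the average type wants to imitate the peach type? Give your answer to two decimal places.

38.00

Average type (on-path payoff 7527 − 268×22 = 1631) won't mimic when 1631 ≥ 11816 − 268·w*, i.e. w* ≥ 38.00.
Lemon type (on-path payoff 2674) won't mimic when 2674 ≥ 11816 − 336·w*, i.e. w* ≥ 27.21.
Both must hold, so w* = max(27.21, 38.00) = 38.00. The average type's constraint binds.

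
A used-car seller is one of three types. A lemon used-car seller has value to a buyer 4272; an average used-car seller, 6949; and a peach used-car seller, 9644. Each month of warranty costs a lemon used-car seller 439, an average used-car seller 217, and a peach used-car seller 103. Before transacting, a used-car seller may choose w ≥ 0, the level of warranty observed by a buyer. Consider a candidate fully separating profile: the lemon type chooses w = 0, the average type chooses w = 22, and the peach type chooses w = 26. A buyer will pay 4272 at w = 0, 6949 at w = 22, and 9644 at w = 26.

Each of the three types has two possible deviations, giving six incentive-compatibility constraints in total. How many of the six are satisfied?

Average (own payoff 6949 − 217×22 = 2175): to w=0 gives 4272 → profitable ✗; to w=26 gives 9644 − 217×26 = 4002 → profitable ✗.
Lemon (own payoff 4272): to w=22 gives 6949 − 439×22 = -2709 → no gain ✓; to w=26 gives 9644 − 439×26 = -1770 → no gain ✓.
Peach (own payoff 9644 − 103×26 = 6966): to w=0 gives 4272 → no gain ✓; to w=22 gives 6949 − 103×22 = 4683 → no gain ✓.
4 of the 6 constraints hold; not an equilibrium.

4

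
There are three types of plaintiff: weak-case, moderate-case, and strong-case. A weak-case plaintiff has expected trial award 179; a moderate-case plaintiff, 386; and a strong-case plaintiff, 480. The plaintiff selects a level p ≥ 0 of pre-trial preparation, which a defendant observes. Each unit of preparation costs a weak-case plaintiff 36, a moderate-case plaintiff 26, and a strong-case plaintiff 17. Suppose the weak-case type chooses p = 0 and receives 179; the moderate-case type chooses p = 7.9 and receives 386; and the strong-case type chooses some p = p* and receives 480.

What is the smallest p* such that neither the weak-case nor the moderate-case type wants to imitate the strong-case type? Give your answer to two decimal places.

Moderate-case type (on-path payoff 386 − 26×7.9 = 180.6) won't mimic when 180.6 ≥ 480 − 26·p*, i.e. p* ≥ 11.52.
Weak-case type (on-path payoff 179) won't mimic when 179 ≥ 480 − 36·p*, i.e. p* ≥ 8.36.
Both must hold, so p* = max(8.36, 11.52) = 11.52. The moderate-case type's constraint binds.

11.52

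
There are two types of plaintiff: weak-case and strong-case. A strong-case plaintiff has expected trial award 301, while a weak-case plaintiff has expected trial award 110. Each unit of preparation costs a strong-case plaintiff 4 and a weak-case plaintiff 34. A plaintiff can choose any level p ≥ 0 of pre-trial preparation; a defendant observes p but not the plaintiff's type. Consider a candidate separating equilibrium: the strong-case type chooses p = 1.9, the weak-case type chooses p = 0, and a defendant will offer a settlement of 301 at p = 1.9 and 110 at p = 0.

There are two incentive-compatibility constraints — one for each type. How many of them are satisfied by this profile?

Strong-case type: signal → 301 − 4 × 1.9 = 293.4; deviate to 0 → 110. IC holds (293.4 ≥ 110).
Weak-case type: stay at 0 → 110; mimic → 301 − 34 × 1.9 = 236.4. IC fails (110 < 236.4).
1 of 2 constraints hold, so this profile is not an equilibrium.

1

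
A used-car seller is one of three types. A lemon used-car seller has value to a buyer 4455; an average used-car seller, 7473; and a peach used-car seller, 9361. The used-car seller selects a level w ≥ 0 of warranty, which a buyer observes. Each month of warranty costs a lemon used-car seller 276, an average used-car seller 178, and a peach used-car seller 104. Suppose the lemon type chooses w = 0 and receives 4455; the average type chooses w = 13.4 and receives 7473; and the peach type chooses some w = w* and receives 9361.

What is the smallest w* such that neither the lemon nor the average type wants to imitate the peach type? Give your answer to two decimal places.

24.01

Lemon type (on-path payoff 4455) won't mimic when 4455 ≥ 9361 − 276·w*, i.e. w* ≥ 17.78.
Average type (on-path payoff 7473 − 178×13.4 = 5087.8) won't mimic when 5087.8 ≥ 9361 − 178·w*, i.e. w* ≥ 24.01.
Both must hold, so w* = max(17.78, 24.01) = 24.01. The average type's constraint binds.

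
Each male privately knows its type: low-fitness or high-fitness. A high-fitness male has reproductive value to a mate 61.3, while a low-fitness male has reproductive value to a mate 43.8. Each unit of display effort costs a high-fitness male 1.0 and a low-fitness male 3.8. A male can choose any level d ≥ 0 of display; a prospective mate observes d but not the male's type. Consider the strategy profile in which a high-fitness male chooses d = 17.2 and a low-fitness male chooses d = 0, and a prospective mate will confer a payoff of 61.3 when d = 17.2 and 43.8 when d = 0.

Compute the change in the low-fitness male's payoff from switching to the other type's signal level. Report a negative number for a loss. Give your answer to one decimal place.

Playing d = 0 the low-fitness male receives 43.8.
Deviating to d = 17.2 brings payment 61.3 at cost 3.8 × 17.2 = 65.36, netting -4.06.
Gain from deviating: -4.06 − 43.8 = -47.86, i.e. -47.9 to one decimal place.
The gain is negative, so the low-fitness type's incentive-compatibility constraint is satisfied.

-47.9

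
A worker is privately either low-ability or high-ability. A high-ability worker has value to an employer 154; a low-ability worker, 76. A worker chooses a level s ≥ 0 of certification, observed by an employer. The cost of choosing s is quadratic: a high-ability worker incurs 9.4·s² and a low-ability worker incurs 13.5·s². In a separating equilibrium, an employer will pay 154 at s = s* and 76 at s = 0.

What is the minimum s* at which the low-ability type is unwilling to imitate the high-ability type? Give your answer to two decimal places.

The low-ability type at s = 0 receives 76; imitating at s* yields 154 − 13.5·s*².
Indifference: 76 = 154 − 13.5·s*², so s*² = (154 − 76) / 13.5 ≈ 5.7778.
s* = √5.7778 ≈ 2.40.

2.40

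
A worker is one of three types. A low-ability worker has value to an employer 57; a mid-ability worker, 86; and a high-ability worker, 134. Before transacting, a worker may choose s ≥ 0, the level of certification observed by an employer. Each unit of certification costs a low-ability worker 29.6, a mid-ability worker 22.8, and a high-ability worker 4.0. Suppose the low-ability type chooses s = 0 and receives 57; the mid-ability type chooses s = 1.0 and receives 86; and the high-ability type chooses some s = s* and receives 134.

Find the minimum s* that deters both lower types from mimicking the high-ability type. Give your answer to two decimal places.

Mid-ability type (on-path payoff 86 − 22.8×1.0 = 63.2) won't mimic when 63.2 ≥ 134 − 22.8·s*, i.e. s* ≥ 3.11.
Low-ability type (on-path payoff 57) won't mimic when 57 ≥ 134 − 29.6·s*, i.e. s* ≥ 2.60.
Both must hold, so s* = max(2.60, 3.11) = 3.11. The mid-ability type's constraint binds.

3.11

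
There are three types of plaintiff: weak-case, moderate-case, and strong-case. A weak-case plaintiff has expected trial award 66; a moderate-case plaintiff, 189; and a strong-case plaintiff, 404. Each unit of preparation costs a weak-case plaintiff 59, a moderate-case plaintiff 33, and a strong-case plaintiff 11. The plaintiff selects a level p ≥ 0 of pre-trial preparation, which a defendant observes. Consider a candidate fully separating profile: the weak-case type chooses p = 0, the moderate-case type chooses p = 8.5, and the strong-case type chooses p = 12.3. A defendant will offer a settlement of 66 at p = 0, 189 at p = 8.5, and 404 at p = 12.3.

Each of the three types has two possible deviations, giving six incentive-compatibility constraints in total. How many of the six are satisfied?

Moderate-case (own payoff 189 − 33×8.5 = -91.5): to p=0 gives 66 → profitable ✗; to p=12.3 gives 404 − 33×12.3 = -1.9 → profitable ✗.
Weak-case (own payoff 66): to p=8.5 gives 189 − 59×8.5 = -312.5 → no gain ✓; to p=12.3 gives 404 − 59×12.3 = -321.7 → no gain ✓.
Strong-case (own payoff 404 − 11×12.3 = 268.7): to p=0 gives 66 → no gain ✓; to p=8.5 gives 189 − 11×8.5 = 95.5 → no gain ✓.
4 of the 6 constraints hold; not an equilibrium.

4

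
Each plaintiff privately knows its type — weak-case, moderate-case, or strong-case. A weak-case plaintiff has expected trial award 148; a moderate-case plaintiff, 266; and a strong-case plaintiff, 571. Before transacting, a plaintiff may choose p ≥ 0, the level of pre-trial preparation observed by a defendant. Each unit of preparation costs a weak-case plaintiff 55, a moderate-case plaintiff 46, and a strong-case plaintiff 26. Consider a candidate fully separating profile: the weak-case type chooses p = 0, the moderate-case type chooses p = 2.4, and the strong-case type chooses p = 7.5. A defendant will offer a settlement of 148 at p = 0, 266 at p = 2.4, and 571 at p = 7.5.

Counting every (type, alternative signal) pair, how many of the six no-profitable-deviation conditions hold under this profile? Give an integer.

Weak-case (own payoff 148): to p=2.4 gives 266 − 55×2.4 = 134 → no gain ✓; to p=7.5 gives 571 − 55×7.5 = 158.5 → profitable ✗.
Strong-case (own payoff 571 − 26×7.5 = 376): to p=0 gives 148 → no gain ✓; to p=2.4 gives 266 − 26×2.4 = 203.6 → no gain ✓.
Moderate-case (own payoff 266 − 46×2.4 = 155.6): to p=0 gives 148 → no gain ✓; to p=7.5 gives 571 − 46×7.5 = 226 → profitable ✗.
4 of the 6 constraints hold; not an equilibrium.

4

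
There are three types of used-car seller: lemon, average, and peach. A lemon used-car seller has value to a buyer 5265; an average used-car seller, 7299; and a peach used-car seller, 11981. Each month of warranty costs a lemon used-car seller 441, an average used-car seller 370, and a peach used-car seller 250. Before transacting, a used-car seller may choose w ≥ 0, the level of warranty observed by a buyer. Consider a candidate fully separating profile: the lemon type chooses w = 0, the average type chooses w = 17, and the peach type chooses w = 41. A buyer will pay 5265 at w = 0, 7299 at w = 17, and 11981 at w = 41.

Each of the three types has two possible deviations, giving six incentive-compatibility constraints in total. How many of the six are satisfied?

Lemon (own payoff 5265): to w=17 gives 7299 − 441×17 = -198 → no gain ✓; to w=41 gives 11981 − 441×41 = -6100 → no gain ✓.
Average (own payoff 7299 − 370×17 = 1009): to w=0 gives 5265 → profitable ✗; to w=41 gives 11981 − 370×41 = -3189 → no gain ✓.
Peach (own payoff 11981 − 250×41 = 1731): to w=0 gives 5265 → profitable ✗; to w=17 gives 7299 − 250×17 = 3049 → profitable ✗.
3 of the 6 constraints hold; not an equilibrium.

3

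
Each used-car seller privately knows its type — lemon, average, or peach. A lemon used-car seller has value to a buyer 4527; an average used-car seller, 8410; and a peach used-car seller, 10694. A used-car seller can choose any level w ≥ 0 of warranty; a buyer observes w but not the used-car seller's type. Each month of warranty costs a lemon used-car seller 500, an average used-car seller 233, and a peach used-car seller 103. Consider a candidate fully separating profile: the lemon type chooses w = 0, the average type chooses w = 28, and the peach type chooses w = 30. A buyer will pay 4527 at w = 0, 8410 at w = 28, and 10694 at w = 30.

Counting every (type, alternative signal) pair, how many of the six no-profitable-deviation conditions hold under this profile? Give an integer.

4

Average (own payoff 8410 − 233×28 = 1886): to w=0 gives 4527 → profitable ✗; to w=30 gives 10694 − 233×30 = 3704 → profitable ✗.
Lemon (own payoff 4527): to w=28 gives 8410 − 500×28 = -5590 → no gain ✓; to w=30 gives 10694 − 500×30 = -4306 → no gain ✓.
Peach (own payoff 10694 − 103×30 = 7604): to w=0 gives 4527 → no gain ✓; to w=28 gives 8410 − 103×28 = 5526 → no gain ✓.
4 of the 6 constraints hold; not an equilibrium.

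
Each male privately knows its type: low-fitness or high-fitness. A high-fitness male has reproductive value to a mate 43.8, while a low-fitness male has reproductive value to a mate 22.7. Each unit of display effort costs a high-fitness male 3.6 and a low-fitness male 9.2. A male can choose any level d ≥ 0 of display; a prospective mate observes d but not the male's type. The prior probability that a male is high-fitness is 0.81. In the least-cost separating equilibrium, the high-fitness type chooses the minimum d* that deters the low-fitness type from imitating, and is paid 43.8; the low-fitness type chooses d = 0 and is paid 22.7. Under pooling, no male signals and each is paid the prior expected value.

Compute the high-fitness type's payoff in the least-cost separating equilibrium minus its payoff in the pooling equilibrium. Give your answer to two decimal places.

Least-cost separating signal: d* solves 22.7 = 43.8 − 9.2·d*, so d* = (43.8 − 22.7)/9.2 ≈ 2.2935.
High-fitness type's separating payoff: 43.8 − 3.6 × d* = 43.8 − 3.6 × (43.8 − 22.7)/9.2 = 43.8 − 75.96/9.2 ≈ 35.5435.
Pooling payoff: 0.81 × 43.8 + 0.19 × 22.7 = 39.791.
Difference: 35.5435 − 39.791 = -4.2475, i.e. -4.25 to two decimal places.
The high-fitness type would prefer the pooling outcome.

-4.25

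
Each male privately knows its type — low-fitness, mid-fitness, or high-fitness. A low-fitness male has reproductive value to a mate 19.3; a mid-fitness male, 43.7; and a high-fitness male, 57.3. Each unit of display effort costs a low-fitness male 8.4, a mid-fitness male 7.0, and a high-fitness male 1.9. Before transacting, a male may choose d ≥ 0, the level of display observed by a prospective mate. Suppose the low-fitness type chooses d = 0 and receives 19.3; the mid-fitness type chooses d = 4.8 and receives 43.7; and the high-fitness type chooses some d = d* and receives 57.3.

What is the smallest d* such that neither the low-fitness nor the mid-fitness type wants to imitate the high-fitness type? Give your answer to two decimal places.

Mid-fitness type (on-path payoff 43.7 − 7.0×4.8 = 10.1) won't mimic when 10.1 ≥ 57.3 − 7.0·d*, i.e. d* ≥ 6.74.
Low-fitness type (on-path payoff 19.3) won't mimic when 19.3 ≥ 57.3 − 8.4·d*, i.e. d* ≥ 4.52.
Both must hold, so d* = max(4.52, 6.74) = 6.74. The mid-fitness type's constraint binds.

6.74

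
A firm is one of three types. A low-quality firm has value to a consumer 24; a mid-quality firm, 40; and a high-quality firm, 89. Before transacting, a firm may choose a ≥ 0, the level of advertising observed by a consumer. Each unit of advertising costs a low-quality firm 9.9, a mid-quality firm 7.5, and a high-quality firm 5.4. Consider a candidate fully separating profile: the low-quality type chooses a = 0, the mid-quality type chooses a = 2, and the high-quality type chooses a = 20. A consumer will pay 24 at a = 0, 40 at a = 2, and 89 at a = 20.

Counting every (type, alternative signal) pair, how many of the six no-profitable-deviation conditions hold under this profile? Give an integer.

4

Mid-quality (own payoff 40 − 7.5×2 = 25): to a=0 gives 24 → no gain ✓; to a=20 gives 89 − 7.5×20 = -61 → no gain ✓.
Low-quality (own payoff 24): to a=2 gives 40 − 9.9×2 = 20.2 → no gain ✓; to a=20 gives 89 − 9.9×20 = -109 → no gain ✓.
High-quality (own payoff 89 − 5.4×20 = -19): to a=0 gives 24 → profitable ✗; to a=2 gives 40 − 5.4×2 = 29.2 → profitable ✗.
4 of the 6 constraints hold; not an equilibrium.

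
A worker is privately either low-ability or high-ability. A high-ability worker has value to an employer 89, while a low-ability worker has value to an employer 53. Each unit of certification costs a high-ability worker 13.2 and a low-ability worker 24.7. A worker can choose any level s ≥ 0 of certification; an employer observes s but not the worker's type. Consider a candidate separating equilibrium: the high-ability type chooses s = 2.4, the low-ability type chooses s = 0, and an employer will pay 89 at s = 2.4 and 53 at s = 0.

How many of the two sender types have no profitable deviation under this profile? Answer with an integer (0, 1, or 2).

High-ability type: signal → 89 − 13.2 × 2.4 = 57.32; deviate to 0 → 53. IC holds (57.32 ≥ 53).
Low-ability type: stay at 0 → 53; mimic → 89 − 24.7 × 2.4 = 29.72. IC holds (53 ≥ 29.72).
2 of 2 constraints hold, so this is a separating equilibrium.

2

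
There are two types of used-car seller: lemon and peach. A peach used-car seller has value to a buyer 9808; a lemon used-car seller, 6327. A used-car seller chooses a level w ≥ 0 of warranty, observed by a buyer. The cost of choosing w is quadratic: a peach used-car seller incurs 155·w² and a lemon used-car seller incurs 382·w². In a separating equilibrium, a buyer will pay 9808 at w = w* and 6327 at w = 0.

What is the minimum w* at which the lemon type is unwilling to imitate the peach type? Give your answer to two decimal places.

The lemon type at w = 0 receives 6327; imitating at w* yields 9808 − 382·w*².
Indifference: 6327 = 9808 − 382·w*², so w*² = (9808 − 6327) / 382 ≈ 9.1126.
w* = √9.1126 ≈ 3.02.

3.02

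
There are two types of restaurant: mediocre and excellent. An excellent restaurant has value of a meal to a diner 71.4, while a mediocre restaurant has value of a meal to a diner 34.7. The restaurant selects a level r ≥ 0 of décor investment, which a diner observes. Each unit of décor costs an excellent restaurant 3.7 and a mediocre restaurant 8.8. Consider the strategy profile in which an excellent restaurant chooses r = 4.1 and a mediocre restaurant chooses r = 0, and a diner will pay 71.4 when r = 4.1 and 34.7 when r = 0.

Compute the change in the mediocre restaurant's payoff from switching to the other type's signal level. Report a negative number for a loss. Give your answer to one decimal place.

0.6

Playing r = 0 the mediocre restaurant receives 34.7.
Deviating to r = 4.1 brings payment 71.4 at cost 8.8 × 4.1 = 36.08, netting 35.32.
Gain from deviating: 35.32 − 34.7 = 0.62, i.e. 0.6 to one decimal place.
The gain is positive, so the mediocre type's incentive-compatibility constraint is violated — this profile is not a separating equilibrium.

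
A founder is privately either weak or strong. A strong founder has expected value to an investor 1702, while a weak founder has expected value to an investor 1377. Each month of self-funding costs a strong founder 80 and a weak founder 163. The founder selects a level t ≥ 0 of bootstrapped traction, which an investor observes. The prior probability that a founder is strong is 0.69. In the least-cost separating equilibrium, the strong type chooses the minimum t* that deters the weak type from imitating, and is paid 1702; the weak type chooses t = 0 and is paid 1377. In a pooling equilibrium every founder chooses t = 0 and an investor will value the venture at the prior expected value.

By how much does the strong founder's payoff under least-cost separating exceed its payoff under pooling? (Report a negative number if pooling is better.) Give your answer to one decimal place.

Least-cost separating signal: t* solves 1377 = 1702 − 163·t*, so t* = (1702 − 1377)/163 ≈ 1.9939.
Strong type's separating payoff: 1702 − 80 × t* = 1702 − 80 × (1702 − 1377)/163 = 1702 − 26000/163 ≈ 1542.491.
Pooling payoff: 0.69 × 1702 + 0.31 × 1377 = 1601.25.
Difference: 1542.491 − 1601.25 = -58.759, i.e. -58.8 to one decimal place.
The strong type would prefer the pooling outcome.

-58.8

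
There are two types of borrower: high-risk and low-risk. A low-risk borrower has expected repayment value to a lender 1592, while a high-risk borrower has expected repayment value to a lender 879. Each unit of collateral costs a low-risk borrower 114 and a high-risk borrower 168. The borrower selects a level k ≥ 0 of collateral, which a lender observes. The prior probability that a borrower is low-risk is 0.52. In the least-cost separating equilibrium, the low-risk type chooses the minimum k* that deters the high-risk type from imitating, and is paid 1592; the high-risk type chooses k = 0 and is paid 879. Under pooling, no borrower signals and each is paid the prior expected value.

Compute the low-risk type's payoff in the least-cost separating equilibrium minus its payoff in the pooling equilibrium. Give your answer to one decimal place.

Least-cost separating signal: k* solves 879 = 1592 − 168·k*, so k* = (1592 − 879)/168 ≈ 4.2440.
Low-risk type's separating payoff: 1592 − 114 × k* = 1592 − 114 × (1592 − 879)/168 = 1592 − 81282/168 ≈ 1108.179.
Pooling payoff: 0.52 × 1592 + 0.48 × 879 = 1249.76.
Difference: 1108.179 − 1249.76 = -141.581, i.e. -141.6 to one decimal place.
The low-risk type would prefer the pooling outcome.

-141.6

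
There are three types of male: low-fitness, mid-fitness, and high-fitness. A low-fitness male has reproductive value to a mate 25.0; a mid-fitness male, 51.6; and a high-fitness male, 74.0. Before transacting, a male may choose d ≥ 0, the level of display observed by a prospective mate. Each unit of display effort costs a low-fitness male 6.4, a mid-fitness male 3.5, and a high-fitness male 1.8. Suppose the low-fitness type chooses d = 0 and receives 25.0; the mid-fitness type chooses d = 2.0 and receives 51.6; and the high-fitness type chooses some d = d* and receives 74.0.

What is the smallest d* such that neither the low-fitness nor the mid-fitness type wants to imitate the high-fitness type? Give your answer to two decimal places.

8.40

Low-fitness type (on-path payoff 25.0) won't mimic when 25.0 ≥ 74.0 − 6.4·d*, i.e. d* ≥ 7.66.
Mid-fitness type (on-path payoff 51.6 − 3.5×2.0 = 44.6) won't mimic when 44.6 ≥ 74.0 − 3.5·d*, i.e. d* ≥ 8.40.
Both must hold, so d* = max(7.66, 8.40) = 8.40. The mid-fitness type's constraint binds.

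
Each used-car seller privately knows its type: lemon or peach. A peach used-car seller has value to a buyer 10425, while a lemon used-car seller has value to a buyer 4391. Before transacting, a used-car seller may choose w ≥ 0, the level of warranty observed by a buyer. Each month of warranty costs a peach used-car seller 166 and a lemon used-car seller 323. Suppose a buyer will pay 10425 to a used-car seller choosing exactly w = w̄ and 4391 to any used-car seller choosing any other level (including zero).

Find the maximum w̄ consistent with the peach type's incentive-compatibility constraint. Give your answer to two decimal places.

Choosing w̄ yields the peach type 10425 − 166·w̄; choosing zero yields 4391.
The peach type is indifferent at 10425 − 166·w̄ = 4391, i.e. w̄ = (10425 − 4391) / 166 ≈ 36.35.
For any w̄ above 36.35 the peach type would rather pool at zero, so separation collapses.

36.35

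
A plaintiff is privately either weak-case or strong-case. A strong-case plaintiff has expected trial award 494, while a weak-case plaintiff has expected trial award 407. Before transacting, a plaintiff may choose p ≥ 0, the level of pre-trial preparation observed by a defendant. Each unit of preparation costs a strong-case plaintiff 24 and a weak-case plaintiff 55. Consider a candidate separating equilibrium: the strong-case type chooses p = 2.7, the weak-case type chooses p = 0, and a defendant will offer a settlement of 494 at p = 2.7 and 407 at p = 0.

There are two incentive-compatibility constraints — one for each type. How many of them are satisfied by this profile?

2

Weak-case type: stay at 0 → 407; mimic → 494 − 55 × 2.7 = 345.5. IC holds (407 ≥ 345.5).
Strong-case type: signal → 494 − 24 × 2.7 = 429.2; deviate to 0 → 407. IC holds (429.2 ≥ 407).
2 of 2 constraints hold, so this is a separating equilibrium.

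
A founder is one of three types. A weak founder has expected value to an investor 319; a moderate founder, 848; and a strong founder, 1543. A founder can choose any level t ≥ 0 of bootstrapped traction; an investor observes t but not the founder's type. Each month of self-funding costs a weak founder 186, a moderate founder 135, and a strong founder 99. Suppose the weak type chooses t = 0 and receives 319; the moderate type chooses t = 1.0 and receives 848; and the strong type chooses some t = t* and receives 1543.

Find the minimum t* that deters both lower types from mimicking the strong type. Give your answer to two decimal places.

Weak type (on-path payoff 319) won't mimic when 319 ≥ 1543 − 186·t*, i.e. t* ≥ 6.58.
Moderate type (on-path payoff 848 − 135×1.0 = 713) won't mimic when 713 ≥ 1543 − 135·t*, i.e. t* ≥ 6.15.
Both must hold, so t* = max(6.58, 6.15) = 6.58. The weak type's constraint binds.

6.58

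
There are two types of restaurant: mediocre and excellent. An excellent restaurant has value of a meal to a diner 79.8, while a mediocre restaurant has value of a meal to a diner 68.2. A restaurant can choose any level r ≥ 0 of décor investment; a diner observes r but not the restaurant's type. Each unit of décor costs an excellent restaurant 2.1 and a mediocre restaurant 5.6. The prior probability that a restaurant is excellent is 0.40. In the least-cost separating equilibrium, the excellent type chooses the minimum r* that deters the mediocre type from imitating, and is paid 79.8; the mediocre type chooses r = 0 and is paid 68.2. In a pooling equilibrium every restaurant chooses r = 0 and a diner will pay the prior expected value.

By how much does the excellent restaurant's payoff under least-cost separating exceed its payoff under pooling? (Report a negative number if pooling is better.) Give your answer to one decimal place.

2.6

Least-cost separating signal: r* solves 68.2 = 79.8 − 5.6·r*, so r* = (79.8 − 68.2)/5.6 ≈ 2.0714.
Excellent type's separating payoff: 79.8 − 2.1 × r* = 79.8 − 2.1 × (79.8 − 68.2)/5.6 = 79.8 − 24.36/5.6 = 75.45.
Pooling payoff: 0.40 × 79.8 + 0.60 × 68.2 = 72.84.
Difference: 75.45 − 72.84 = 2.61, i.e. 2.6 to one decimal place.
The excellent type prefers to separate.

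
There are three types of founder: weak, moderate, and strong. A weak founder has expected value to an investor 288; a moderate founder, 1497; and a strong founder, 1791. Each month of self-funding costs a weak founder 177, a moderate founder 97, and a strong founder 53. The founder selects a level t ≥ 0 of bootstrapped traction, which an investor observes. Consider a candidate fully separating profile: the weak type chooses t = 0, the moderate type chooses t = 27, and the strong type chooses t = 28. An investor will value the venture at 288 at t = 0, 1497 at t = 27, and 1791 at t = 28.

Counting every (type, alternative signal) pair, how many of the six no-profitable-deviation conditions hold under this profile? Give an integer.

Weak (own payoff 288): to t=27 gives 1497 − 177×27 = -3282 → no gain ✓; to t=28 gives 1791 − 177×28 = -3165 → no gain ✓.
Strong (own payoff 1791 − 53×28 = 307): to t=0 gives 288 → no gain ✓; to t=27 gives 1497 − 53×27 = 66 → no gain ✓.
Moderate (own payoff 1497 − 97×27 = -1122): to t=0 gives 288 → profitable ✗; to t=28 gives 1791 − 97×28 = -925 → profitable ✗.
4 of the 6 constraints hold; not an equilibrium.

4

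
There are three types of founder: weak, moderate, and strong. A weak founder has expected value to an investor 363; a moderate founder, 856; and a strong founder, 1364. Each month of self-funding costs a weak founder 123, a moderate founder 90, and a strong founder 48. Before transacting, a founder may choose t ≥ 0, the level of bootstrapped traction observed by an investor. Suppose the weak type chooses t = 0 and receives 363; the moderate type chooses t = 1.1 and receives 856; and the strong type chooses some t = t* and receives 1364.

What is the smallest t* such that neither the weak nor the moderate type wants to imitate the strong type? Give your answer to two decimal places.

Moderate type (on-path payoff 856 − 90×1.1 = 757) won't mimic when 757 ≥ 1364 − 90·t*, i.e. t* ≥ 6.74.
Weak type (on-path payoff 363) won't mimic when 363 ≥ 1364 − 123·t*, i.e. t* ≥ 8.14.
Both must hold, so t* = max(8.14, 6.74) = 8.14. The weak type's constraint binds.

8.14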